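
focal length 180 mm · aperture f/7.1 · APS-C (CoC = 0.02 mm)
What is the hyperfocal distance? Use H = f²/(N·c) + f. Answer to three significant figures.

228 m

Hyperfocal distance H = f²/(N·c) + f = 180²/(7.1 × 0.02) + 180 = 32400/0.142 + 180 ≈ 228349.0 mm ≈ 228 m.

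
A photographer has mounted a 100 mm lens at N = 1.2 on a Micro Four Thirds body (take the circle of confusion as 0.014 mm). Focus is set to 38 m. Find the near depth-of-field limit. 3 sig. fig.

Hyperfocal distance H = f²/(N·c) + f = 100²/(1.2 × 0.014) + 100 = 10000/0.0168 + 100 ≈ 595338.1 mm ≈ 595.3 m.
Near limit Dn = s·(H − f)/(H + s − 2f) = 38000 × (595338.1 − 100) / (595338.1 + 38000 − 2 × 100) = 38000 × 595238.1 / 633138.1 ≈ 35725 mm ≈ 35.7 m.

35.7 m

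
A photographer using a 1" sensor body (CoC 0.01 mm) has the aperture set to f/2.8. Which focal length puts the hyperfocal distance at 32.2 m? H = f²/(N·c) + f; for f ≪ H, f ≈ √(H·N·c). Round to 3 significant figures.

From H = f²/(N·c) + f, with f ≪ H: f ≈ √(H·N·c) = √(32200 × 2.8 × 0.01) = √901.60 ≈ 30.03 mm.
The +f correction barely moves this — solving exactly, f² + N·c·f − N·c·H = 0 ⇒ f = (−N·c + √((N·c)² + 4·N·c·H))/2 = (−0.028 + √3606.4)/2 ≈ 30.013 mm, so f ≈ 30.0 mm.

30.0 mm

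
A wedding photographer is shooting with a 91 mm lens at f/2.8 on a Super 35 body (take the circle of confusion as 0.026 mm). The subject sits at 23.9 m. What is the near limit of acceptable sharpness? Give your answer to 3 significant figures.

19.8 m

Hyperfocal distance H = f²/(N·c) + f = 91²/(2.8 × 0.026) + 91 = 8281/0.0728 + 91 ≈ 113841.0 mm ≈ 113.8 m.
Near limit Dn = s·(H − f)/(H + s − 2f) = 23900 × (113841.0 − 91) / (113841.0 + 23900 − 2 × 91) = 23900 × 113750.0 / 137559.0 ≈ 19763 mm ≈ 19.8 m.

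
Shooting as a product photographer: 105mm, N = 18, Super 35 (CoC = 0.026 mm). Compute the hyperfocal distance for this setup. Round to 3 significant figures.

Hyperfocal distance H = f²/(N·c) + f = 105²/(18 × 0.026) + 105 = 11025/0.468 + 105 ≈ 23662.7 mm ≈ 23.7 m.

23.7 m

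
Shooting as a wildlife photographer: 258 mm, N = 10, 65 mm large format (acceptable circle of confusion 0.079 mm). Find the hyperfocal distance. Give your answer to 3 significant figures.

84.5 m

Hyperfocal distance H = f²/(N·c) + f = 258²/(10 × 0.079) + 258 = 66564/0.79 + 258 ≈ 84516.2 mm ≈ 84.5 m.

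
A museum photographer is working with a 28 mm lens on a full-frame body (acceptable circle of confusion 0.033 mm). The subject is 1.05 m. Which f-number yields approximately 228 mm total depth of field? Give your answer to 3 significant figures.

Write h = H − f = f²/(N·c). The thin-lens limits are Dn = s·h/(h + (s−f)) and Df = s·h/(h − (s−f)), so DoF = Df − Dn = 2·s·(s−f)·h / (h² − (s−f)²).
That is a quadratic in h: DoF·h² − 2·s·(s−f)·h − DoF·(s−f)² = 0 ⇒ h = (s−f)·(s + √(s² + DoF²)) / DoF = 1022 × (1050 + √(1050² + 228²)) / 228 = 1022 × (1050 + 1074.47) / 228 ≈ 9522.8 mm.
Then N = f²/(c·h) = 28² / (0.033 × 9522.8) = 784 / 314.25 ≈ 2.49.

f/2.49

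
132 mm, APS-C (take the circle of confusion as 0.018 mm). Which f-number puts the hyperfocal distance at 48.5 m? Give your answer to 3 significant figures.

f/20

Rearrange H = f²/(N·c) + f for N: N = f² / ((H − f)·c).
N = 132² / ((48500 − 132) × 0.018) = 17424 / 870.6 ≈ 20.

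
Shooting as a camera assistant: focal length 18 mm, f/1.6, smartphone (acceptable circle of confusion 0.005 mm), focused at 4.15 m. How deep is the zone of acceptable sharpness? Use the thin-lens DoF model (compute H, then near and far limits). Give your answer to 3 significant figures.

Hyperfocal distance H = f²/(N·c) + f = 18²/(1.6 × 0.005) + 18 = 324/0.008 + 18 ≈ 40518.0 mm ≈ 40.52 m.
Near limit Dn = s·(H − f)/(H + s − 2f) = 4150 × (40518.0 − 18) / (40518.0 + 4150 − 2 × 18) = 4150 × 40500.0 / 44632.0 ≈ 3765.80 mm.
Far limit Df = s·(H − f)/(H − s) = 4150 × (40518.0 − 18) / (40518.0 − 4150) = 4150 × 40500.0 / 36368.0 ≈ 4621.51 mm.
Depth of field = Df − Dn = 4621.51 − 3765.80 ≈ 855.71 mm ≈ 0.856 m.

0.856 m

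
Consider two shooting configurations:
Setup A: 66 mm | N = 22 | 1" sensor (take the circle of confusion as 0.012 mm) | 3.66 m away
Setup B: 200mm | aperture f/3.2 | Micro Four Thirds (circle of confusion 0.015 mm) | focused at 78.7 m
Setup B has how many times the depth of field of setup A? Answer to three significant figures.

Setup A: H = 66²/(22×0.012) + 66 ≈ 16566.0 mm; DoF = Df − Dn = 4679.2 − 3005.4 ≈ 1673.8 mm.
Setup B: H = 200²/(3.2×0.015) + 200 ≈ 833533.3 mm; DoF = Df − Dn = 86885 − 71925 ≈ 14960 mm.
Ratio = 14960 / 1673.8 ≈ 8.94.

8.94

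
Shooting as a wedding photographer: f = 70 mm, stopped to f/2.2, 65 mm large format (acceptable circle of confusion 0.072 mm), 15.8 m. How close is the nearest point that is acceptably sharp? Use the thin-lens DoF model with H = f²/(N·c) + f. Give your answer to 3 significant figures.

10.5 m

Hyperfocal distance H = f²/(N·c) + f = 70²/(2.2 × 0.072) + 70 = 4900/0.1584 + 70 ≈ 31004.3 mm ≈ 31.00 m.
Near limit Dn = s·(H − f)/(H + s − 2f) = 15800 × (31004.3 − 70) / (31004.3 + 15800 − 2 × 70) = 15800 × 30934.3 / 46664.3 ≈ 10474 mm ≈ 10.5 m.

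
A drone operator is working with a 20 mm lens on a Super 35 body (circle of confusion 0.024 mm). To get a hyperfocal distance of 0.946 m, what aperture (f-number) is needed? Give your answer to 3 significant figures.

f/18

Rearrange H = f²/(N·c) + f for N: N = f² / ((H − f)·c).
N = 20² / ((946 − 20) × 0.024) = 400 / 22.22 ≈ 18.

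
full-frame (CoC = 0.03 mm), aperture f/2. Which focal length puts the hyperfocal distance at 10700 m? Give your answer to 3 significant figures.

801 mm

From H = f²/(N·c) + f, with f ≪ H: f ≈ √(H·N·c) = √(10700000 × 2 × 0.03) = √642000 ≈ 801.2 mm.
The +f correction barely moves this — solving exactly, f² + N·c·f − N·c·H = 0 ⇒ f = (−N·c + √((N·c)² + 4·N·c·H))/2 = (−0.06 + √2568000)/2 ≈ 801.22 mm, so f ≈ 801 mm.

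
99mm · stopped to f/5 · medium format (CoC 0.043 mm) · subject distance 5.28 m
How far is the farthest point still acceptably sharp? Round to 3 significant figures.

Hyperfocal distance H = f²/(N·c) + f = 99²/(5 × 0.043) + 99 = 9801/0.215 + 99 ≈ 45685.0 mm ≈ 45.69 m.
Far limit Df = s·(H − f)/(H − s) = 5280 × (45685.0 − 99) / (45685.0 − 5280) = 5280 × 45586.0 / 40405.0 ≈ 5957.0 mm ≈ 5.96 m.

5.96 m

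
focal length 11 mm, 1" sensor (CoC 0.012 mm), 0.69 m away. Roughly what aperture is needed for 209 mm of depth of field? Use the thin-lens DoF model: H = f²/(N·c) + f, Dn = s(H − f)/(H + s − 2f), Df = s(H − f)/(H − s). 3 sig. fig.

Write h = H − f = f²/(N·c). The thin-lens limits are Dn = s·h/(h + (s−f)) and Df = s·h/(h − (s−f)), so DoF = Df − Dn = 2·s·(s−f)·h / (h² − (s−f)²).
That is a quadratic in h: DoF·h² − 2·s·(s−f)·h − DoF·(s−f)² = 0 ⇒ h = (s−f)·(s + √(s² + DoF²)) / DoF = 679 × (690 + √(690² + 209²)) / 209 = 679 × (690 + 720.958) / 209 ≈ 4583.9 mm.
Then N = f²/(c·h) = 11² / (0.012 × 4583.9) = 121 / 55.007 ≈ 2.20.

f/2.20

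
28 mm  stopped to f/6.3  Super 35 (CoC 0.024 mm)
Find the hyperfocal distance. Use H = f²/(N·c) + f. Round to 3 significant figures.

Hyperfocal distance H = f²/(N·c) + f = 28²/(6.3 × 0.024) + 28 = 784/0.1512 + 28 ≈ 5213.2 mm ≈ 5.21 m.

5.21 m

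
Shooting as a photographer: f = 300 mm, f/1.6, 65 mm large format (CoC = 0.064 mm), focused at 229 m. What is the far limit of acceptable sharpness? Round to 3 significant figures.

Hyperfocal distance H = f²/(N·c) + f = 300²/(1.6 × 0.064) + 300 = 90000/0.1024 + 300 ≈ 879206.2 mm ≈ 879.2 m.
Far limit Df = s·(H − f)/(H − s) = 229000 × (879206.2 − 300) / (879206.2 − 229000) = 229000 × 878906.2 / 650206.2 ≈ 309547 mm ≈ 310 m.

310 m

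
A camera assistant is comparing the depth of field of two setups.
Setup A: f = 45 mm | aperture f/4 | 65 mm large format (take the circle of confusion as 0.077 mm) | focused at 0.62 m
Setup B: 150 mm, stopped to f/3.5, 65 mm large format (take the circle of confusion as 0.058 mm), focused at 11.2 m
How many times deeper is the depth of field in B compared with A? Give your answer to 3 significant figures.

Setup A: H = 45²/(4×0.077) + 45 ≈ 6619.7 mm; DoF = Df − Dn = 679.42 − 570.14 ≈ 109.28 mm.
Setup B: H = 150²/(3.5×0.058) + 150 ≈ 110987.4 mm; DoF = Df − Dn = 12440.2 − 10184.6 ≈ 2255.6 mm.
Ratio = 2255.6 / 109.28 ≈ 20.6.

20.6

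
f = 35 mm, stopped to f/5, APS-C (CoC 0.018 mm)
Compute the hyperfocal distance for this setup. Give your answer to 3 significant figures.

Hyperfocal distance H = f²/(N·c) + f = 35²/(5 × 0.018) + 35 = 1225/0.09 + 35 ≈ 13646.1 mm ≈ 13.6 m.

13.6 m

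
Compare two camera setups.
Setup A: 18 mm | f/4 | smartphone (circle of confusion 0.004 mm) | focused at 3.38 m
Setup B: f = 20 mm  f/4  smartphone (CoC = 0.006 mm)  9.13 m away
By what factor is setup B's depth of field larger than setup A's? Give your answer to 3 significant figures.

12.3

Setup A: H = 18²/(4×0.004) + 18 ≈ 20268.0 mm; DoF = Df − Dn = 4052.9 − 2898.7 ≈ 1154.2 mm.
Setup B: H = 20²/(4×0.006) + 20 ≈ 16686.7 mm; DoF = Df − Dn = 20137 − 5903 ≈ 14234 mm.
Ratio = 14234 / 1154.2 ≈ 12.3.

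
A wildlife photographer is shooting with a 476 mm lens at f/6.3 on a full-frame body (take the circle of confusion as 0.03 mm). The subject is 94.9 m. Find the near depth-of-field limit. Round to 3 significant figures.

88.0 m

Hyperfocal distance H = f²/(N·c) + f = 476²/(6.3 × 0.03) + 476 = 226576/0.189 + 476 ≈ 1199290.8 mm ≈ 1199 m.
Near limit Dn = s·(H − f)/(H + s − 2f) = 94900 × (1199290.8 − 476) / (1199290.8 + 94900 − 2 × 476) = 94900 × 1198814.8 / 1293238.8 ≈ 87971 mm ≈ 88.0 m.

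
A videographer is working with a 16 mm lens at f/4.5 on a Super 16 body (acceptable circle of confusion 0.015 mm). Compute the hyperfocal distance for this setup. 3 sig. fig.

Hyperfocal distance H = f²/(N·c) + f = 16²/(4.5 × 0.015) + 16 = 256/0.0675 + 16 ≈ 3808.6 mm ≈ 3.81 m.

3.81 m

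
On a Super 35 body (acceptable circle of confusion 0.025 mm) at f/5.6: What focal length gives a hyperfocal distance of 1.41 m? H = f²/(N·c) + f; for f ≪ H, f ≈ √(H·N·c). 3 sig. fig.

14.0 mm

From H = f²/(N·c) + f, with f ≪ H: f ≈ √(H·N·c) = √(1410 × 5.6 × 0.025) = √197.40 ≈ 14.05 mm.
Exact: f² + N·c·f − N·c·H = 0 ⇒ f = (−N·c + √((N·c)² + 4·N·c·H))/2 = (−0.14 + √789.62)/2 ≈ 13.980 mm ≈ 14.0 mm.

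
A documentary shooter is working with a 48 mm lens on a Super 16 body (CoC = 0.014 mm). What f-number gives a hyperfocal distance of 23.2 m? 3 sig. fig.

Rearrange H = f²/(N·c) + f for N: N = f² / ((H − f)·c).
N = 48² / ((23200 − 48) × 0.014) = 2304 / 324.1 ≈ 7.11.

f/7.11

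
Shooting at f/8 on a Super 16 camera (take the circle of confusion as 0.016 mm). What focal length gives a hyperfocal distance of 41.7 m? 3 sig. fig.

From H = f²/(N·c) + f, with f ≪ H: f ≈ √(H·N·c) = √(41700 × 8 × 0.016) = √5337.6 ≈ 73.06 mm.
Exact: f² + N·c·f − N·c·H = 0 ⇒ f = (−N·c + √((N·c)² + 4·N·c·H))/2 = (−0.128 + √21350)/2 ≈ 72.995 mm ≈ 73.0 mm.

73.0 mm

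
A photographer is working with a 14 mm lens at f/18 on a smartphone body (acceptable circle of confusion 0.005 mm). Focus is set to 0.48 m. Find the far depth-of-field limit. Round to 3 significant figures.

Hyperfocal distance H = f²/(N·c) + f = 14²/(18 × 0.005) + 14 = 196/0.09 + 14 ≈ 2191.8 mm ≈ 2.192 m.
Far limit Df = s·(H − f)/(H − s) = 480 × (2191.8 − 14) / (2191.8 − 480) = 480 × 2177.8 / 1711.8 ≈ 610.67 mm ≈ 0.611 m.

0.611 m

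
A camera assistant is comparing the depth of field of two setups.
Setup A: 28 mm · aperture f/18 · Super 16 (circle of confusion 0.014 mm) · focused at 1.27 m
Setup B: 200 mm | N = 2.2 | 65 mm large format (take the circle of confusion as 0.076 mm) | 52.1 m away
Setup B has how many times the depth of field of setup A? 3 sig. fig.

19.7

Setup A: H = 28²/(18×0.014) + 28 ≈ 3139.1 mm; DoF = Df − Dn = 2113.9 − 907.7 ≈ 1206.2 mm.
Setup B: H = 200²/(2.2×0.076) + 200 ≈ 239434.4 mm; DoF = Df − Dn = 66534 − 42812 ≈ 23722 mm.
Ratio = 23722 / 1206.2 ≈ 19.7.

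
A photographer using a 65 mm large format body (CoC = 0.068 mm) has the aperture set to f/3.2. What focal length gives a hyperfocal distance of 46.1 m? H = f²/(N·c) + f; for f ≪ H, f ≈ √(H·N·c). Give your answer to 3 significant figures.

100 mm

From H = f²/(N·c) + f, with f ≪ H: f ≈ √(H·N·c) = √(46100 × 3.2 × 0.068) = √10031 ≈ 100.2 mm.
The +f correction barely moves this — solving exactly, f² + N·c·f − N·c·H = 0 ⇒ f = (−N·c + √((N·c)² + 4·N·c·H))/2 = (−0.2176 + √40125)/2 ≈ 100.05 mm, so f ≈ 100 mm.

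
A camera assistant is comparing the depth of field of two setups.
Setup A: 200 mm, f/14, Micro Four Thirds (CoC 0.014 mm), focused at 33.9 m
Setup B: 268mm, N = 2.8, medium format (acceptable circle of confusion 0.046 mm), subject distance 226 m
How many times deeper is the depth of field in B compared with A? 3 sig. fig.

19.0

Setup A: H = 200²/(14×0.014) + 200 ≈ 204281.6 mm; DoF = Df − Dn = 40605 − 29095 ≈ 11510 mm.
Setup B: H = 268²/(2.8×0.046) + 268 ≈ 557907.8 mm; DoF = Df − Dn = 379704 − 160877 ≈ 218827 mm.
Ratio = 218827 / 11510 ≈ 19.0.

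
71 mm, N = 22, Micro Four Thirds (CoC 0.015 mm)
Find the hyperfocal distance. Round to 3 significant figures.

Hyperfocal distance H = f²/(N·c) + f = 71²/(22 × 0.015) + 71 = 5041/0.33 + 71 ≈ 15346.8 mm ≈ 15.3 m.

15.3 m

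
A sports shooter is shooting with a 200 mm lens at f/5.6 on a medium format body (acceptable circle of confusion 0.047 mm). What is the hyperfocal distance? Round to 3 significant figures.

152 m

Hyperfocal distance H = f²/(N·c) + f = 200²/(5.6 × 0.047) + 200 = 40000/0.2632 + 200 ≈ 152175.7 mm ≈ 152 m.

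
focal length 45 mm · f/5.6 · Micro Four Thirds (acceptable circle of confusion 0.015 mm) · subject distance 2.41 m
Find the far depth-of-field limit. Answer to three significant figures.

Hyperfocal distance H = f²/(N·c) + f = 45²/(5.6 × 0.015) + 45 = 2025/0.084 + 45 ≈ 24152.1 mm ≈ 24.15 m.
Far limit Df = s·(H − f)/(H − s) = 2410 × (24152.1 − 45) / (24152.1 − 2410) = 2410 × 24107.1 / 21742.1 ≈ 2672.1 mm ≈ 2.67 m.

2.67 m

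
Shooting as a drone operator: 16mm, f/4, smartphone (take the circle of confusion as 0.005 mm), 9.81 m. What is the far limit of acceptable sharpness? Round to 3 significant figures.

Hyperfocal distance H = f²/(N·c) + f = 16²/(4 × 0.005) + 16 = 256/0.02 + 16 ≈ 12816.0 mm ≈ 12.82 m.
Far limit Df = s·(H − f)/(H − s) = 9810 × (12816.0 − 16) / (12816.0 − 9810) = 9810 × 12800.0 / 3006.0 ≈ 41772 mm ≈ 41.8 m.

41.8 m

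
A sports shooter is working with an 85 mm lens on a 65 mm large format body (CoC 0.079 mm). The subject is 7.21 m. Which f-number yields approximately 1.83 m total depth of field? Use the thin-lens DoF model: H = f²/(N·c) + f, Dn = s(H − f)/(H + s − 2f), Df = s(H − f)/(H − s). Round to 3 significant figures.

Write h = H − f = f²/(N·c). The thin-lens limits are Dn = s·h/(h + (s−f)) and Df = s·h/(h − (s−f)), so DoF = Df − Dn = 2·s·(s−f)·h / (h² − (s−f)²).
That is a quadratic in h: DoF·h² − 2·s·(s−f)·h − DoF·(s−f)² = 0 ⇒ h = (s−f)·(s + √(s² + DoF²)) / DoF = 7125 × (7210 + √(7210² + 1830²)) / 1830 = 7125 × (7210 + 7438.62) / 1830 ≈ 57034 mm.
Then N = f²/(c·h) = 85² / (0.079 × 57034) = 7225 / 4505.6 ≈ 1.60.

f/1.60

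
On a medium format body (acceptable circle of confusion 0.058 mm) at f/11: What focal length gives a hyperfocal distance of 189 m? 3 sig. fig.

347 mm

From H = f²/(N·c) + f, with f ≪ H: f ≈ √(H·N·c) = √(189000 × 11 × 0.058) = √120582 ≈ 347.2 mm.
The +f correction barely moves this — solving exactly, f² + N·c·f − N·c·H = 0 ⇒ f = (−N·c + √((N·c)² + 4·N·c·H))/2 = (−0.638 + √482328)/2 ≈ 346.93 mm, so f ≈ 347 mm.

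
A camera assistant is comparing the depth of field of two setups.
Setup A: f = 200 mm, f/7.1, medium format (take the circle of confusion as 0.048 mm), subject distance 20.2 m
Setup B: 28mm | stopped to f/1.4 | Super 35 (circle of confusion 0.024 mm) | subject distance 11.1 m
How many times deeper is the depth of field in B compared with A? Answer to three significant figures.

1.92

Setup A: H = 200²/(7.1×0.048) + 200 ≈ 117570.9 mm; DoF = Df − Dn = 24349.1 − 17259.1 ≈ 7090.0 mm.
Setup B: H = 28²/(1.4×0.024) + 28 ≈ 23361.3 mm; DoF = Df − Dn = 21123 − 7528 ≈ 13595 mm.
Ratio = 13595 / 7090.0 ≈ 1.92.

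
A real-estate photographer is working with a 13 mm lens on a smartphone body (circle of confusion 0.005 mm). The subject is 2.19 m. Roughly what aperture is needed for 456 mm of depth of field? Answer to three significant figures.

f/1.60

Write h = H − f = f²/(N·c). The thin-lens limits are Dn = s·h/(h + (s−f)) and Df = s·h/(h − (s−f)), so DoF = Df − Dn = 2·s·(s−f)·h / (h² − (s−f)²).
That is a quadratic in h: DoF·h² − 2·s·(s−f)·h − DoF·(s−f)² = 0 ⇒ h = (s−f)·(s + √(s² + DoF²)) / DoF = 2177 × (2190 + √(2190² + 456²)) / 456 = 2177 × (2190 + 2236.97) / 456 ≈ 21135 mm.
Then N = f²/(c·h) = 13² / (0.005 × 21135) = 169 / 105.67 ≈ 1.60.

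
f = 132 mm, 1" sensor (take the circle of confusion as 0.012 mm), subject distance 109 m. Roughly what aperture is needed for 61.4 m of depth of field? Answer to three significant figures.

Write h = H − f = f²/(N·c). The thin-lens limits are Dn = s·h/(h + (s−f)) and Df = s·h/(h − (s−f)), so DoF = Df − Dn = 2·s·(s−f)·h / (h² − (s−f)²).
That is a quadratic in h: DoF·h² − 2·s·(s−f)·h − DoF·(s−f)² = 0 ⇒ h = (s−f)·(s + √(s² + DoF²)) / DoF = 108868 × (109000 + √(109000² + 61400²)) / 61400 = 108868 × (109000 + 125104) / 61400 ≈ 415088 mm.
Then N = f²/(c·h) = 132² / (0.012 × 415088) = 17424 / 4981.1 ≈ 3.50.

f/3.50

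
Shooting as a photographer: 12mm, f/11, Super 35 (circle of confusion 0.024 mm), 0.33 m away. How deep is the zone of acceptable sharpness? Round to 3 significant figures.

0.583 m

Hyperfocal distance H = f²/(N·c) + f = 12²/(11 × 0.024) + 12 = 144/0.264 + 12 ≈ 557.5 mm ≈ 0.557 m.
Near limit Dn = s·(H − f)/(H + s − 2f) = 330 × (557.5 − 12) / (557.5 + 330 − 2 × 12) = 330 × 545.5 / 863.5 ≈ 208.46 mm.
Far limit Df = s·(H − f)/(H − s) = 330 × (557.5 − 12) / (557.5 − 330) = 330 × 545.5 / 227.5 ≈ 791.37 mm.
Depth of field = Df − Dn = 791.37 − 208.46 ≈ 582.91 mm ≈ 0.583 m.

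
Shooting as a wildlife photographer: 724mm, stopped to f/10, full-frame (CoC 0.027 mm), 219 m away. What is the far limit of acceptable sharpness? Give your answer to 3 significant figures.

247 m

Hyperfocal distance H = f²/(N·c) + f = 724²/(10 × 0.027) + 724 = 524176/0.27 + 724 ≈ 1942116.6 mm ≈ 1942 m.
Far limit Df = s·(H − f)/(H − s) = 219000 × (1942116.6 − 724) / (1942116.6 − 219000) = 219000 × 1941392.6 / 1723116.6 ≈ 246742 mm ≈ 247 m.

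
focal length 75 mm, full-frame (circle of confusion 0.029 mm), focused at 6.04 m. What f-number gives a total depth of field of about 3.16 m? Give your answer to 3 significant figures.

Write h = H − f = f²/(N·c). The thin-lens limits are Dn = s·h/(h + (s−f)) and Df = s·h/(h − (s−f)), so DoF = Df − Dn = 2·s·(s−f)·h / (h² − (s−f)²).
That is a quadratic in h: DoF·h² − 2·s·(s−f)·h − DoF·(s−f)² = 0 ⇒ h = (s−f)·(s + √(s² + DoF²)) / DoF = 5965 × (6040 + √(6040² + 3160²)) / 3160 = 5965 × (6040 + 6816.69) / 3160 ≈ 24269 mm.
Then N = f²/(c·h) = 75² / (0.029 × 24269) = 5625 / 703.80 ≈ 7.99.

f/7.99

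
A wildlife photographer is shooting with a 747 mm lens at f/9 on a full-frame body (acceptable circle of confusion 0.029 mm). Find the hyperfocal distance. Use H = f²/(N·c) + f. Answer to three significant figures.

2140 m

Hyperfocal distance H = f²/(N·c) + f = 747²/(9 × 0.029) + 747 = 558009/0.261 + 747 ≈ 2138712.5 mm ≈ 2140 m.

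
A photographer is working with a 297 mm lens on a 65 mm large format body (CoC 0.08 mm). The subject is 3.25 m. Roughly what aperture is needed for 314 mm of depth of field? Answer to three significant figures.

Write h = H − f = f²/(N·c). The thin-lens limits are Dn = s·h/(h + (s−f)) and Df = s·h/(h − (s−f)), so DoF = Df − Dn = 2·s·(s−f)·h / (h² − (s−f)²).
That is a quadratic in h: DoF·h² − 2·s·(s−f)·h − DoF·(s−f)² = 0 ⇒ h = (s−f)·(s + √(s² + DoF²)) / DoF = 2953 × (3250 + √(3250² + 314²)) / 314 = 2953 × (3250 + 3265.13) / 314 ≈ 61271 mm.
Then N = f²/(c·h) = 297² / (0.08 × 61271) = 88209 / 4901.7 ≈ 18.

f/18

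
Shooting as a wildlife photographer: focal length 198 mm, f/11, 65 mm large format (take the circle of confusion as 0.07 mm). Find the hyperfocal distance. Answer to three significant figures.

51.1 m

Hyperfocal distance H = f²/(N·c) + f = 198²/(11 × 0.07) + 198 = 39204/0.77 + 198 ≈ 51112.3 mm ≈ 51.1 m.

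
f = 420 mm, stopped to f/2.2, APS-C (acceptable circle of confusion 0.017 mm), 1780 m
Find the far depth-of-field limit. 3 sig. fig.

Hyperfocal distance H = f²/(N·c) + f = 420²/(2.2 × 0.017) + 420 = 176400/0.0374 + 420 ≈ 4716997.5 mm ≈ 4717 m.
Far limit Df = s·(H − f)/(H − s) = 1780000 × (4716997.5 − 420) / (4716997.5 − 1780000) = 1780000 × 4716577.5 / 2936997.5 ≈ 2858534 mm ≈ 2860 m.

2860 m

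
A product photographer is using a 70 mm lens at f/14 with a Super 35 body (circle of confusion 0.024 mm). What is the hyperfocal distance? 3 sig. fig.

Hyperfocal distance H = f²/(N·c) + f = 70²/(14 × 0.024) + 70 = 4900/0.336 + 70 ≈ 14653.3 mm ≈ 14.7 m.

14.7 m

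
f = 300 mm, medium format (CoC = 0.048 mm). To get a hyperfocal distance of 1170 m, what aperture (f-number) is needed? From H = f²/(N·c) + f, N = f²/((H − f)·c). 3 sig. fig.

Rearrange H = f²/(N·c) + f for N: N = f² / ((H − f)·c).
N = 300² / ((1170000 − 300) × 0.048) = 90000 / 56146 ≈ 1.60.

f/1.60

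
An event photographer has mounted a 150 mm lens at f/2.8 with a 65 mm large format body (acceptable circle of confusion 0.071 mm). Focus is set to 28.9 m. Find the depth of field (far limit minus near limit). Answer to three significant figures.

15.7 m

Hyperfocal distance H = f²/(N·c) + f = 150²/(2.8 × 0.071) + 150 = 22500/0.1988 + 150 ≈ 113329.1 mm ≈ 113.3 m.
Near limit Dn = s·(H − f)/(H + s − 2f) = 28900 × (113329.1 − 150) / (113329.1 + 28900 − 2 × 150) = 28900 × 113179.1 / 141929.1 ≈ 23046 mm.
Far limit Df = s·(H − f)/(H − s) = 28900 × (113329.1 − 150) / (113329.1 − 28900) = 28900 × 113179.1 / 84429.1 ≈ 38741 mm.
Depth of field = Df − Dn = 38741 − 23046 ≈ 15695 mm ≈ 15.7 m.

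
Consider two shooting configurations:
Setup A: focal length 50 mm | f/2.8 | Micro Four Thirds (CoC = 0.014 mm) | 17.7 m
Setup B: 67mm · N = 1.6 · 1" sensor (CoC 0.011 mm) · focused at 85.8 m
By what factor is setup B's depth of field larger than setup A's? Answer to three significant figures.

Setup A: H = 50²/(2.8×0.014) + 50 ≈ 63825.5 mm; DoF = Df − Dn = 24473 − 13863 ≈ 10610 mm.
Setup B: H = 67²/(1.6×0.011) + 67 ≈ 255123.8 mm; DoF = Df − Dn = 129243 − 64215 ≈ 65028 mm.
Ratio = 65028 / 10610 ≈ 6.13.

6.13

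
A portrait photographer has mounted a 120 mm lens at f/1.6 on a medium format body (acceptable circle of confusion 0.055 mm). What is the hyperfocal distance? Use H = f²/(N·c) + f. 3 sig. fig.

164 m

Hyperfocal distance H = f²/(N·c) + f = 120²/(1.6 × 0.055) + 120 = 14400/0.088 + 120 ≈ 163756.4 mm ≈ 164 m.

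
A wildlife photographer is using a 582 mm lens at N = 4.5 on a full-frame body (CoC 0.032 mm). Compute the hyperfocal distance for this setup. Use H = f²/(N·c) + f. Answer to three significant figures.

2350 m

Hyperfocal distance H = f²/(N·c) + f = 582²/(4.5 × 0.032) + 582 = 338724/0.144 + 582 ≈ 2352832.0 mm ≈ 2350 m.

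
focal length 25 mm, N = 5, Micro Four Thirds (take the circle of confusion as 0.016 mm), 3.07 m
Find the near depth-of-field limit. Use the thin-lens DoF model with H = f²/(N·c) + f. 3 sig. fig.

Hyperfocal distance H = f²/(N·c) + f = 25²/(5 × 0.016) + 25 = 625/0.08 + 25 ≈ 7837.5 mm ≈ 7.838 m.
Near limit Dn = s·(H − f)/(H + s − 2f) = 3070 × (7837.5 − 25) / (7837.5 + 3070 − 2 × 25) = 3070 × 7812.5 / 10857.5 ≈ 2209.0 mm ≈ 2.21 m.

2.21 m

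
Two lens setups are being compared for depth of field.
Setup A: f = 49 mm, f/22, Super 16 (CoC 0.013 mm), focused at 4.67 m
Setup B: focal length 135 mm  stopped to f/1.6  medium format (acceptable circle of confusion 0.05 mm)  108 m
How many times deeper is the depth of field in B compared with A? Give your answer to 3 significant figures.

Setup A: H = 49²/(22×0.013) + 49 ≈ 8444.1 mm; DoF = Df − Dn = 10387.9 − 3012.0 ≈ 7375.9 mm.
Setup B: H = 135²/(1.6×0.05) + 135 ≈ 227947.5 mm; DoF = Df − Dn = 205121 − 73296 ≈ 131825 mm.
Ratio = 131825 / 7375.9 ≈ 17.9.

17.9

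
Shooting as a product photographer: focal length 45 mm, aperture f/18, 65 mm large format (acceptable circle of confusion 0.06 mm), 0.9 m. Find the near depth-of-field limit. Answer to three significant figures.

Hyperfocal distance H = f²/(N·c) + f = 45²/(18 × 0.06) + 45 = 2025/1.08 + 45 ≈ 1920.0 mm ≈ 1.920 m.
Near limit Dn = s·(H − f)/(H + s − 2f) = 900 × (1920.0 − 45) / (1920.0 + 900 − 2 × 45) = 900 × 1875.0 / 2730.0 ≈ 618.13 mm ≈ 0.618 m.

0.618 m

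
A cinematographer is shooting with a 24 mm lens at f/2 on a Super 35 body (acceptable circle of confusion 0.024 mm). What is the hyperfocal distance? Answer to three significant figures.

Hyperfocal distance H = f²/(N·c) + f = 24²/(2 × 0.024) + 24 = 576/0.048 + 24 ≈ 12024.0 mm ≈ 12.0 m.

12.0 m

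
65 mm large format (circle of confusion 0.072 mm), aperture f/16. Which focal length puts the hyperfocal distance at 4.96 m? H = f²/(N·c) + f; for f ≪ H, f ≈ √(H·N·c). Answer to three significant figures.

From H = f²/(N·c) + f, with f ≪ H: f ≈ √(H·N·c) = √(4960 × 16 × 0.072) = √5713.9 ≈ 75.59 mm.
Exact: f² + N·c·f − N·c·H = 0 ⇒ f = (−N·c + √((N·c)² + 4·N·c·H))/2 = (−1.152 + √22857)/2 ≈ 75.017 mm ≈ 75.0 mm.

75.0 mm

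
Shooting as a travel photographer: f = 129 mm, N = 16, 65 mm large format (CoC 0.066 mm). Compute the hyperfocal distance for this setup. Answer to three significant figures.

Hyperfocal distance H = f²/(N·c) + f = 129²/(16 × 0.066) + 129 = 16641/1.056 + 129 ≈ 15887.5 mm ≈ 15.9 m.

15.9 m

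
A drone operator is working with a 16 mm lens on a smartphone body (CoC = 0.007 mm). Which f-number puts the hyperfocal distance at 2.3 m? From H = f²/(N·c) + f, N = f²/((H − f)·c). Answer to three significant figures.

Rearrange H = f²/(N·c) + f for N: N = f² / ((H − f)·c).
N = 16² / ((2300 − 16) × 0.007) = 256 / 15.99 ≈ 16.

f/16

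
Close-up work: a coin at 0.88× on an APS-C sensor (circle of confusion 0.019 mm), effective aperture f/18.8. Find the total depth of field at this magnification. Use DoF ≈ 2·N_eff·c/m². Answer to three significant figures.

0.923 mm

At magnification m, DoF ≈ 2·N_eff·c/m² = 2 × 18.8 × 0.019 / 0.88² = 0.7144 / 0.7744 ≈ 0.923 mm.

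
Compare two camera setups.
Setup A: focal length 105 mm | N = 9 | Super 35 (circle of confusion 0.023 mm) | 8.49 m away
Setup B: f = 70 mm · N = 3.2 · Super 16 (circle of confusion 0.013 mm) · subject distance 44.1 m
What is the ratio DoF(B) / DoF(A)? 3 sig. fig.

14.0

Setup A: H = 105²/(9×0.023) + 105 ≈ 53365.9 mm; DoF = Df − Dn = 10076.3 − 7335.2 ≈ 2741.1 mm.
Setup B: H = 70²/(3.2×0.013) + 70 ≈ 117858.5 mm; DoF = Df − Dn = 70425 − 32101 ≈ 38324 mm.
Ratio = 38324 / 2741.1 ≈ 14.0.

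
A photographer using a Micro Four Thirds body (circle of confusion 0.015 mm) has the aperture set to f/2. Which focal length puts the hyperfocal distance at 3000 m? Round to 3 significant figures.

300 mm

From H = f²/(N·c) + f, with f ≪ H: f ≈ √(H·N·c) = √(3000000 × 2 × 0.015) = √90000 ≈ 300.0 mm.
The +f correction barely moves this — solving exactly, f² + N·c·f − N·c·H = 0 ⇒ f = (−N·c + √((N·c)² + 4·N·c·H))/2 = (−0.03 + √360000)/2 ≈ 299.99 mm, so f ≈ 300 mm.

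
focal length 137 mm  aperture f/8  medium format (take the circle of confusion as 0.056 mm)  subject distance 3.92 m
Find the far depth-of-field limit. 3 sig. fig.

Hyperfocal distance H = f²/(N·c) + f = 137²/(8 × 0.056) + 137 = 18769/0.448 + 137 ≈ 42032.1 mm ≈ 42.03 m.
Far limit Df = s·(H − f)/(H − s) = 3920 × (42032.1 − 137) / (42032.1 − 3920) = 3920 × 41895.1 / 38112.1 ≈ 4309.1 mm ≈ 4.31 m.

4.31 m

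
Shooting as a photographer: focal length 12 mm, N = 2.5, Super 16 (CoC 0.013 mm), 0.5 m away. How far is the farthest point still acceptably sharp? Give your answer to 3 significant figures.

0.562 m

Hyperfocal distance H = f²/(N·c) + f = 12²/(2.5 × 0.013) + 12 = 144/0.0325 + 12 ≈ 4442.8 mm ≈ 4.443 m.
Far limit Df = s·(H − f)/(H − s) = 500 × (4442.8 − 12) / (4442.8 − 500) = 500 × 4430.8 / 3942.8 ≈ 561.89 mm ≈ 0.562 m.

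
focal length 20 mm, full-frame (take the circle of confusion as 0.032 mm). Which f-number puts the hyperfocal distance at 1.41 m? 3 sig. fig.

f/8.99

Rearrange H = f²/(N·c) + f for N: N = f² / ((H − f)·c).
N = 20² / ((1410 − 20) × 0.032) = 400 / 44.48 ≈ 8.99.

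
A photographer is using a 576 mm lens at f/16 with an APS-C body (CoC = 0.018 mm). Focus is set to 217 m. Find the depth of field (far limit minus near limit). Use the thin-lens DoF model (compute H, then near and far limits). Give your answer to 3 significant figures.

84.5 m

Hyperfocal distance H = f²/(N·c) + f = 576²/(16 × 0.018) + 576 = 331776/0.288 + 576 ≈ 1152576.0 mm ≈ 1153 m.
Near limit Dn = s·(H − f)/(H + s − 2f) = 217000 × (1152576.0 − 576) / (1152576.0 + 217000 − 2 × 576) = 217000 × 1152000.0 / 1368424.0 ≈ 182680 mm.
Far limit Df = s·(H − f)/(H − s) = 217000 × (1152576.0 − 576) / (1152576.0 − 217000) = 217000 × 1152000.0 / 935576.0 ≈ 267198 mm.
Depth of field = Df − Dn = 267198 − 182680 ≈ 84518 mm ≈ 84.5 m.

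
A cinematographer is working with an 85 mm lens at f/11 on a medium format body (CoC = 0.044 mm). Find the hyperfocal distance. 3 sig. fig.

Hyperfocal distance H = f²/(N·c) + f = 85²/(11 × 0.044) + 85 = 7225/0.484 + 85 ≈ 15012.7 mm ≈ 15.0 m.

15.0 m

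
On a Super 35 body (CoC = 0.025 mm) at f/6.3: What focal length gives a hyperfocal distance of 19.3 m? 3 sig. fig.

From H = f²/(N·c) + f, with f ≪ H: f ≈ √(H·N·c) = √(19300 × 6.3 × 0.025) = √3039.8 ≈ 55.13 mm.
The +f correction barely moves this — solving exactly, f² + N·c·f − N·c·H = 0 ⇒ f = (−N·c + √((N·c)² + 4·N·c·H))/2 = (−0.1575 + √12159)/2 ≈ 55.055 mm, so f ≈ 55.1 mm.

55.1 mm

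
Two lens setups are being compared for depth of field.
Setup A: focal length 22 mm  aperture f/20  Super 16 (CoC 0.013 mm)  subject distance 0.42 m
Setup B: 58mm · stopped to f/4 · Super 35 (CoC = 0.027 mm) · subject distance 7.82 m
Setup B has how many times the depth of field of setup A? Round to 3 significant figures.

22.1

Setup A: H = 22²/(20×0.013) + 22 ≈ 1883.5 mm; DoF = Df − Dn = 534.22 − 346.02 ≈ 188.20 mm.
Setup B: H = 58²/(4×0.027) + 58 ≈ 31206.1 mm; DoF = Df − Dn = 10415.5 − 6260.0 ≈ 4155.5 mm.
Ratio = 4155.5 / 188.20 ≈ 22.1.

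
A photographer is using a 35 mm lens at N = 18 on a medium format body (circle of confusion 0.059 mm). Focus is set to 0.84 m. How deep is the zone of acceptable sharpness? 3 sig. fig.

2.29 m

Hyperfocal distance H = f²/(N·c) + f = 35²/(18 × 0.059) + 35 = 1225/1.062 + 35 ≈ 1188.5 mm ≈ 1.188 m.
Near limit Dn = s·(H − f)/(H + s − 2f) = 840 × (1188.5 − 35) / (1188.5 + 840 − 2 × 35) = 840 × 1153.5 / 1958.5 ≈ 494.7 mm.
Far limit Df = s·(H − f)/(H − s) = 840 × (1188.5 − 35) / (1188.5 − 840) = 840 × 1153.5 / 348.5 ≈ 2780.4 mm.
Depth of field = Df − Dn = 2780.4 − 494.7 ≈ 2285.7 mm ≈ 2.29 m.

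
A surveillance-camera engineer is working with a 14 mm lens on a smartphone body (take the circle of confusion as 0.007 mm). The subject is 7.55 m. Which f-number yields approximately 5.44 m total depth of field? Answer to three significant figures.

f/1.20

Write h = H − f = f²/(N·c). The thin-lens limits are Dn = s·h/(h + (s−f)) and Df = s·h/(h − (s−f)), so DoF = Df − Dn = 2·s·(s−f)·h / (h² − (s−f)²).
That is a quadratic in h: DoF·h² − 2·s·(s−f)·h − DoF·(s−f)² = 0 ⇒ h = (s−f)·(s + √(s² + DoF²)) / DoF = 7536 × (7550 + √(7550² + 5440²)) / 5440 = 7536 × (7550 + 9305.70) / 5440 ≈ 23350 mm.
Then N = f²/(c·h) = 14² / (0.007 × 23350) = 196 / 163.45 ≈ 1.20.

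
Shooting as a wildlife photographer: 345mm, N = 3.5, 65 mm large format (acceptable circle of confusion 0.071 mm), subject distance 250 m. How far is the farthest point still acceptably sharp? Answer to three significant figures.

522 m

Hyperfocal distance H = f²/(N·c) + f = 345²/(3.5 × 0.071) + 345 = 119025/0.2485 + 345 ≈ 479318.8 mm ≈ 479.3 m.
Far limit Df = s·(H − f)/(H − s) = 250000 × (479318.8 − 345) / (479318.8 − 250000) = 250000 × 478973.8 / 229318.8 ≈ 522170 mm ≈ 522 m.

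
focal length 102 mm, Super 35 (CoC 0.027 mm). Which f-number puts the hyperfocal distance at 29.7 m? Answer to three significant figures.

Rearrange H = f²/(N·c) + f for N: N = f² / ((H − f)·c).
N = 102² / ((29700 − 102) × 0.027) = 10404 / 799.1 ≈ 13.

f/13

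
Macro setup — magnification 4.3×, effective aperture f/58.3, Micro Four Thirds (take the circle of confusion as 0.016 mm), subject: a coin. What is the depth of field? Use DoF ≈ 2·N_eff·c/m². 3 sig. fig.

0.101 mm

At magnification m, DoF ≈ 2·N_eff·c/m² = 2 × 58.3 × 0.016 / 4.3² = 1.866 / 18.49 ≈ 0.101 mm.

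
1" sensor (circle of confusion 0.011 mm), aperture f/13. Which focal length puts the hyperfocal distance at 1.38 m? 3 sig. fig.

14.0 mm

From H = f²/(N·c) + f, with f ≪ H: f ≈ √(H·N·c) = √(1380 × 13 × 0.011) = √197.34 ≈ 14.05 mm.
Exact: f² + N·c·f − N·c·H = 0 ⇒ f = (−N·c + √((N·c)² + 4·N·c·H))/2 = (−0.143 + √789.38)/2 ≈ 13.976 mm ≈ 14.0 mm.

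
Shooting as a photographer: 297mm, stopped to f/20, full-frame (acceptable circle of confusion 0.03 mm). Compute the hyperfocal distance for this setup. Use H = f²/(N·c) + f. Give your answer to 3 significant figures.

147 m

Hyperfocal distance H = f²/(N·c) + f = 297²/(20 × 0.03) + 297 = 88209/0.6 + 297 ≈ 147312.0 mm ≈ 147 m.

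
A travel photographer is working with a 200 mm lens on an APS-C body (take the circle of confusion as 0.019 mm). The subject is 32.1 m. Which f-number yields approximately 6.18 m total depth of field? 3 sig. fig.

Write h = H − f = f²/(N·c). The thin-lens limits are Dn = s·h/(h + (s−f)) and Df = s·h/(h − (s−f)), so DoF = Df − Dn = 2·s·(s−f)·h / (h² − (s−f)²).
That is a quadratic in h: DoF·h² − 2·s·(s−f)·h − DoF·(s−f)² = 0 ⇒ h = (s−f)·(s + √(s² + DoF²)) / DoF = 31900 × (32100 + √(32100² + 6180²)) / 6180 = 31900 × (32100 + 32689.5) / 6180 ≈ 334431 mm.
Then N = f²/(c·h) = 200² / (0.019 × 334431) = 40000 / 6354.2 ≈ 6.30.

f/6.30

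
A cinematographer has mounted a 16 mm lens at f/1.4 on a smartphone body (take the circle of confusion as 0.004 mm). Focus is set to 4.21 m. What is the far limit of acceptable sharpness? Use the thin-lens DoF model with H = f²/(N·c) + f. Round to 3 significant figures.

4.64 m

Hyperfocal distance H = f²/(N·c) + f = 16²/(1.4 × 0.004) + 16 = 256/0.0056 + 16 ≈ 45730.3 mm ≈ 45.73 m.
Far limit Df = s·(H − f)/(H − s) = 4210 × (45730.3 − 16) / (45730.3 − 4210) = 4210 × 45714.3 / 41520.3 ≈ 4635.3 mm ≈ 4.64 m.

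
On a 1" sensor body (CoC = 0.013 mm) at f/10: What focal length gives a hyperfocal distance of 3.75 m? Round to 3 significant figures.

22.0 mm

From H = f²/(N·c) + f, with f ≪ H: f ≈ √(H·N·c) = √(3750 × 10 × 0.013) = √487.50 ≈ 22.08 mm.
Exact: f² + N·c·f − N·c·H = 0 ⇒ f = (−N·c + √((N·c)² + 4·N·c·H))/2 = (−0.13 + √1950.0)/2 ≈ 22.014 mm ≈ 22.0 mm.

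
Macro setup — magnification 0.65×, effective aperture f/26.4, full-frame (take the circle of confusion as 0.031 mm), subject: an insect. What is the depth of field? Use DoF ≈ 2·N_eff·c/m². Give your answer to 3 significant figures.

3.87 mm

At magnification m, DoF ≈ 2·N_eff·c/m² = 2 × 26.4 × 0.031 / 0.65² = 1.637 / 0.4225 ≈ 3.87 mm.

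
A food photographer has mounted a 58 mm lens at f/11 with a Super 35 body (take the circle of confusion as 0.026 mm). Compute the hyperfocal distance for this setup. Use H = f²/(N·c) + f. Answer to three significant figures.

Hyperfocal distance H = f²/(N·c) + f = 58²/(11 × 0.026) + 58 = 3364/0.286 + 58 ≈ 11820.2 mm ≈ 11.8 m.

11.8 m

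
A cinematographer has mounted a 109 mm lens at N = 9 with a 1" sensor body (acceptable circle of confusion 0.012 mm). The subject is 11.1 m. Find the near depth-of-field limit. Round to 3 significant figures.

Hyperfocal distance H = f²/(N·c) + f = 109²/(9 × 0.012) + 109 = 11881/0.108 + 109 ≈ 110118.3 mm ≈ 110.1 m.
Near limit Dn = s·(H − f)/(H + s − 2f) = 11100 × (110118.3 − 109) / (110118.3 + 11100 − 2 × 109) = 11100 × 110009.3 / 121000.3 ≈ 10092 mm ≈ 10.1 m.

10.1 m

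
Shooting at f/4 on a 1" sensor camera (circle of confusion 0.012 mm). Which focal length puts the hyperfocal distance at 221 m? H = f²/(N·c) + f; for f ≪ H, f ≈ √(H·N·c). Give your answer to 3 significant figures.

From H = f²/(N·c) + f, with f ≪ H: f ≈ √(H·N·c) = √(221000 × 4 × 0.012) = √10608 ≈ 103.0 mm.
The +f correction barely moves this — solving exactly, f² + N·c·f − N·c·H = 0 ⇒ f = (−N·c + √((N·c)² + 4·N·c·H))/2 = (−0.048 + √42432)/2 ≈ 102.97 mm, so f ≈ 103 mm.

103 mm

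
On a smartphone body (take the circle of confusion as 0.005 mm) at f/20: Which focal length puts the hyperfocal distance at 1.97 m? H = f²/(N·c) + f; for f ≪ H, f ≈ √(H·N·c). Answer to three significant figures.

From H = f²/(N·c) + f, with f ≪ H: f ≈ √(H·N·c) = √(1970 × 20 × 0.005) = √197.00 ≈ 14.04 mm.
The +f correction barely moves this — solving exactly, f² + N·c·f − N·c·H = 0 ⇒ f = (−N·c + √((N·c)² + 4·N·c·H))/2 = (−0.1 + √788.01)/2 ≈ 13.986 mm, so f ≈ 14.0 mm.

14.0 mm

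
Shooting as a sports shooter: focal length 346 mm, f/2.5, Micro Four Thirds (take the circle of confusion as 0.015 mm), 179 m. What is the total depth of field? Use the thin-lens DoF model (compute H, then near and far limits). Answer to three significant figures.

Hyperfocal distance H = f²/(N·c) + f = 346²/(2.5 × 0.015) + 346 = 119716/0.0375 + 346 ≈ 3192772.7 mm ≈ 3193 m.
Near limit Dn = s·(H − f)/(H + s − 2f) = 179000 × (3192772.7 − 346) / (3192772.7 + 179000 − 2 × 346) = 179000 × 3192426.7 / 3371080.7 ≈ 169514 mm.
Far limit Df = s·(H − f)/(H − s) = 179000 × (3192772.7 − 346) / (3192772.7 − 179000) = 179000 × 3192426.7 / 3013772.7 ≈ 189611 mm.
Depth of field = Df − Dn = 189611 − 169514 ≈ 20097 mm ≈ 20.1 m.

20.1 m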